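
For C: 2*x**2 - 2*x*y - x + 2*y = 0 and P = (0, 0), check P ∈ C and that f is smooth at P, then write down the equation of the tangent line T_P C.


Tangent line at P: -x + 2*y = 0.

Step 1: f(0, 0) = 0, so P lies on C.
Step 2: partial derivatives
  f_x(x, y) = 4*x - 2*y - 1, f_y(x, y) = 2 - 2*x.
  f_x(P) = -1, f_y(P) = 2 (gradient nonzero, so P is smooth).
Step 3: tangent line at P: -1·(x − 0) + 2·(y − 0) = 0.
Expanding: -x + 2*y = 0.


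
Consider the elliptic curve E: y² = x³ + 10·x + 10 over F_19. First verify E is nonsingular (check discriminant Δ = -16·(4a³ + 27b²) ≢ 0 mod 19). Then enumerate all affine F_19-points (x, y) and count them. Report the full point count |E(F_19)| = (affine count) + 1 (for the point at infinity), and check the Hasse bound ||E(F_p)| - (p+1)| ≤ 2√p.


Affine points = {(2, 0), (4, 0), (6, 1), (6, 18), (7, 9), (7, 10), (11, 8), (11, 11), (13, 0), (14, 5), (14, 14), (15, 1), (15, 18), (17, 1), (17, 18)}; affine count = 15; |E(F_19)| = 16.

Discriminant check: Δ ∝ 4a³ + 27b² = 4·10³ + 27·10² = 4·1000 + 27·100 ≡ 12 (mod 19). Nonzero ⇒ E is nonsingular.
For each x ∈ F_19, compute rhs = x³ + 10·x + 10 mod 19, then count y ∈ F_19 with y² ≡ rhs.
  x = 0: rhs = 10, matching y values: none (0 points).
  x = 1: rhs = 2, matching y values: none (0 points).
  x = 2: rhs = 0, matching y values: 0 (1 points).
  x = 3: rhs = 10, matching y values: none (0 points).
  x = 4: rhs = 0, matching y values: 0 (1 points).
  x = 5: rhs = 14, matching y values: none (0 points).
  x = 6: rhs = 1, matching y values: 1, 18 (2 points).
  x = 7: rhs = 5, matching y values: 9, 10 (2 points).
  x = 8: rhs = 13, matching y values: none (0 points).
  x = 9: rhs = 12, matching y values: none (0 points).
  x = 10: rhs = 8, matching y values: none (0 points).
  x = 11: rhs = 7, matching y values: 8, 11 (2 points).
  x = 12: rhs = 15, matching y values: none (0 points).
  x = 13: rhs = 0, matching y values: 0 (1 points).
  x = 14: rhs = 6, matching y values: 5, 14 (2 points).
  x = 15: rhs = 1, matching y values: 1, 18 (2 points).
  x = 16: rhs = 10, matching y values: none (0 points).
  x = 17: rhs = 1, matching y values: 1, 18 (2 points).
  x = 18: rhs = 18, matching y values: none (0 points).
Total affine count: 15.
Full point count |E(F_19)| = 15 + 1 = 16.
Hasse bound: |16 − (19+1)| = |-4| = 4 ≤ 2√19 ≈ 8.7178 ✓.


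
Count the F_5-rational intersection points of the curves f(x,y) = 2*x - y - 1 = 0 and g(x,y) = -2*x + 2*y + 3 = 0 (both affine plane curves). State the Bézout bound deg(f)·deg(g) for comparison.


Common zeros: {(2, 3)}; count = 1; Bézout bound = 1.

deg(f) = 1, deg(g) = 1, so Bézout bound = 1.
Scan x ∈ F_5. For each x, list the y ∈ F_5 with f(x, y) ≡ 0 and those with g(x, y) ≡ 0 (mod 5); the common zeros in that column are the intersection.
  x = 0: f ≡ 0 at y ∈ {4}; g ≡ 0 at y ∈ {1}; common: ∅.
  x = 1: f ≡ 0 at y ∈ {1}; g ≡ 0 at y ∈ {2}; common: ∅.
  x = 2: f ≡ 0 at y ∈ {3}; g ≡ 0 at y ∈ {3}; common: {3}.
  x = 3: f ≡ 0 at y ∈ {0}; g ≡ 0 at y ∈ {4}; common: ∅.
  x = 4: f ≡ 0 at y ∈ {2}; g ≡ 0 at y ∈ {0}; common: ∅.
Collecting: common zeros = {(2, 3)}, so the count is 1.
Comparison with the Bézout bound: 1 ≤ 1 = deg(f)·deg(g), as expected for curves with no common component (the bound is attained).


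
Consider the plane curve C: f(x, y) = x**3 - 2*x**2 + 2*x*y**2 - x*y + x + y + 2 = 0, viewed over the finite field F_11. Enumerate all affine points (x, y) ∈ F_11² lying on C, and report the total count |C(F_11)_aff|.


Affine F_11-points: {(0, 9), (2, 5), (2, 9), (3, 5), (3, 10), (4, 4), (4, 6), (5, 1), (5, 6), (6, 8), (8, 3), (8, 5)}; count = 12.

For each of the 121 pairs (x, y) ∈ F_11², evaluate f(x, y) mod 11. Record the zeros.
  x = 0: [0↦2, 1↦3, 2↦4, 3↦5, 4↦6, 5↦7, 6↦8, 7↦9, 8↦10, 9↦0, 10↦1]  zeros at y ∈ {9}
  x = 1: [0↦2, 1↦4, 2↦10, 3↦9, 4↦1, 5↦8, 6↦8, 7↦1, 8↦9, 9↦10, 10↦4]  zeros at y ∈ ∅
  x = 2: [0↦4, 1↦7, 2↦7, 3↦4, 4↦9, 5↦0, 6↦10, 7↦6, 8↦10, 9↦0, 10↦9]  zeros at y ∈ {5, 9}
  x = 3: [0↦3, 1↦7, 2↦1, 3↦7, 4↦3, 5↦0, 6↦9, 7↦8, 8↦8, 9↦9, 10↦0]  zeros at y ∈ {5, 10}
  x = 4: [0↦5, 1↦10, 2↦9, 3↦2, 4↦0, 5↦3, 6↦0, 7↦2, 8↦9, 9↦10, 10↦5]  zeros at y ∈ {4, 6}
  x = 5: [0↦5, 1↦0, 2↦4, 3↦6, 4↦6, 5↦4, 6↦0, 7↦5, 8↦8, 9↦9, 10↦8]  zeros at y ∈ {1, 6}
  x = 6: [0↦9, 1↦5, 2↦3, 3↦3, 4↦5, 5↦9, 6↦4, 7↦1, 8↦0, 9↦1, 10↦4]  zeros at y ∈ {8}
  x = 7: [0↦1, 1↦9, 2↦1, 3↦10, 4↦3, 5↦2, 6↦7, 7↦7, 8↦2, 9↦3, 10↦10]  zeros at y ∈ ∅
  x = 8: [0↦9, 1↦7, 2↦4, 3↦0, 4↦6, 5↦0, 6↦4, 7↦7, 8↦9, 9↦10, 10↦10]  zeros at y ∈ {3, 5}
  x = 9: [0↦6, 1↦5, 2↦7, 3↦1, 4↦9, 5↦9, 6↦1, 7↦7, 8↦5, 9↦6, 10↦10]  zeros at y ∈ ∅
  x = 10: [0↦9, 1↦9, 2↦5, 3↦8, 4↦7, 5↦2, 6↦4, 7↦2, 8↦7, 9↦8, 10↦5]  zeros at y ∈ ∅
Collecting zeros: affine points = {(0, 9), (2, 5), (2, 9), (3, 5), (3, 10), (4, 4), (4, 6), (5, 1), (5, 6), (6, 8), (8, 3), (8, 5)}.
Total count |C(F_11)_aff| = 12.


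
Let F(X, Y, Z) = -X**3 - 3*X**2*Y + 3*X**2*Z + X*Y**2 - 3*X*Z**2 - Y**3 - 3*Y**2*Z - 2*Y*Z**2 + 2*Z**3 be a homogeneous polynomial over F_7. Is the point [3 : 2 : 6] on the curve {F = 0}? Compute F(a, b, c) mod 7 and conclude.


F(3,2,6) ≡ 5 (mod 7); P is NOT on the curve.

Evaluate F(3, 2, 6) term-by-term (mod 7).
  -X**3 ↦ -1·27·1·1 = -27
  -3*X**2*Y ↦ -3·9·2·1 = -54
  3*X**2*Z ↦ 3·9·1·6 = 162
  X*Y**2 ↦ 1·3·4·1 = 12
  -3*X*Z**2 ↦ -3·3·1·36 = -324
  -Y**3 ↦ -1·1·8·1 = -8
  -3*Y**2*Z ↦ -3·1·4·6 = -72
  -2*Y*Z**2 ↦ -2·1·2·36 = -144
  2*Z**3 ↦ 2·1·1·216 = 432
Sum: F(3, 2, 6) = (-27) + (-54) + (162) + (12) + (-324) + (-8) + (-72) + (-144) + (432) = -23.
Reducing mod 7: -23 ≡ 5 (mod 7).
Since F(a, b, c) ≡ 5 ≠ 0 (mod 7), P does NOT lie on the curve.


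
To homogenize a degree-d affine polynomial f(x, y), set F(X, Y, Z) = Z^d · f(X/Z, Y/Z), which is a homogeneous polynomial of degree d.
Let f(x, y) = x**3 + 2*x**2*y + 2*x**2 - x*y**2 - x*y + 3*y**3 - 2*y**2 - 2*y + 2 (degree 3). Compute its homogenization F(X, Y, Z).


F(X, Y, Z) = X**3 + 2*X**2*Y + 2*X**2*Z - X*Y**2 - X*Y*Z + 3*Y**3 - 2*Y**2*Z - 2*Y*Z**2 + 2*Z**3

deg(f) = 3.
Substitute x = X/Z, y = Y/Z into f, then multiply by Z^3.
  monomial 1·x^3·y^0 ↦ 1·X^3·Y^0·Z^0.
  monomial 2·x^2·y^1 ↦ 2·X^2·Y^1·Z^0.
  monomial 2·x^2·y^0 ↦ 2·X^2·Y^0·Z^1.
  monomial -1·x^1·y^2 ↦ -1·X^1·Y^2·Z^0.
  monomial -1·x^1·y^1 ↦ -1·X^1·Y^1·Z^1.
  monomial 3·x^0·y^3 ↦ 3·X^0·Y^3·Z^0.
  monomial -2·x^0·y^2 ↦ -2·X^0·Y^2·Z^1.
  monomial -2·x^0·y^1 ↦ -2·X^0·Y^1·Z^2.
  monomial 2·x^0·y^0 ↦ 2·X^0·Y^0·Z^3.
Collecting: F(X, Y, Z) = X**3 + 2*X**2*Y + 2*X**2*Z - X*Y**2 - X*Y*Z + 3*Y**3 - 2*Y**2*Z - 2*Y*Z**2 + 2*Z**3.


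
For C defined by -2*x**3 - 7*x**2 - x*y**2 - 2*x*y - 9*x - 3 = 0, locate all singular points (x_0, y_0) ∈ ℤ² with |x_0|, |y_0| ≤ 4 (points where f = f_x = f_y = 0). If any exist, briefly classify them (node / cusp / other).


Singular points: {(-1, -1)}; classification: node.

Compute partial derivatives:
  f_x = -6*x**2 - 14*x - y**2 - 2*y - 9.
  f_y = -2*x*y - 2*x.
Scan x_0 ∈ {−4, ..., 4}. For each x_0, f_y(x_0, y) is a polynomial in y; find its integer roots y ∈ {−4, ..., 4}, then test f_x and f at those candidates.
  x = -4: f_y(-4, y) = 8*y + 8; vanishes at y ∈ {-1}. (-4, -1): f_x = -48 ≠ 0.
  x = -3: f_y(-3, y) = 6*y + 6; vanishes at y ∈ {-1}. (-3, -1): f_x = -20 ≠ 0.
  x = -2: f_y(-2, y) = 4*y + 4; vanishes at y ∈ {-1}. (-2, -1): f_x = -4 ≠ 0.
  x = -1: f_y(-1, y) = 2*y + 2; vanishes at y ∈ {-1}. (-1, -1): f_x = 0, f = 0 — SINGULAR.
  x = 0: f_y(0, y) = 0; vanishes at y ∈ {-4, -3, -2, -1, 0, 1, 2, 3, 4}. (0, -4): f_x = -17 ≠ 0; (0, -3): f_x = -12 ≠ 0; (0, -2): f_x = -9 ≠ 0; (0, -1): f_x = -8 ≠ 0; (0, 0): f_x = -9 ≠ 0; (0, 1): f_x = -12 ≠ 0; (0, 2): f_x = -17 ≠ 0; (0, 3): f_x = -24 ≠ 0; (0, 4): f_x = -33 ≠ 0.
  x = 1: f_y(1, y) = -2*y - 2; vanishes at y ∈ {-1}. (1, -1): f_x = -28 ≠ 0.
  x = 2: f_y(2, y) = -4*y - 4; vanishes at y ∈ {-1}. (2, -1): f_x = -60 ≠ 0.
  x = 3: f_y(3, y) = -6*y - 6; vanishes at y ∈ {-1}. (3, -1): f_x = -104 ≠ 0.
  x = 4: f_y(4, y) = -8*y - 8; vanishes at y ∈ {-1}. (4, -1): f_x = -160 ≠ 0.
Only singular point on the grid: (-1, -1).
Classify: substitute x = -1 + u, y = -1 + v and expand: f = -2*u**3 - u**2 - u*v**2 + v**2.
No constant or linear terms (consistent with a singular point). Quadratic part: -u**2 + v**2. Cubic part: -2*u**3 - u*v**2.
The quadratic part v**2 - u**2 = (v − u)(v + u) splits into two distinct linear factors, so there are two distinct tangent lines y − -1 = ±(x − -1) — this is a node (ordinary double point).
Classification: node.


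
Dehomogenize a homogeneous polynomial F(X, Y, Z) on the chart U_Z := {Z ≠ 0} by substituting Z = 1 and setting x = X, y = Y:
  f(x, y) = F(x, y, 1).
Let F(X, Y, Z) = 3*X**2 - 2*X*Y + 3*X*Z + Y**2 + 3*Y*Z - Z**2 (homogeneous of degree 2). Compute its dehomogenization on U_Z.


f(x, y) = 3*x**2 - 2*x*y + 3*x + y**2 + 3*y - 1

On U_Z we set Z = 1. Each monomial c·X^i·Y^j·Z^k in F becomes c·x^i·y^j·1^k = c·x^i·y^j.
Substituting Z = 1: F(X, Y, 1) = 3*x**2 - 2*x*y + 3*x + y**2 + 3*y - 1.
Note: deg(f) ≤ deg(F) = 2; strict inequality happens when F is divisible by Z (lost terms).


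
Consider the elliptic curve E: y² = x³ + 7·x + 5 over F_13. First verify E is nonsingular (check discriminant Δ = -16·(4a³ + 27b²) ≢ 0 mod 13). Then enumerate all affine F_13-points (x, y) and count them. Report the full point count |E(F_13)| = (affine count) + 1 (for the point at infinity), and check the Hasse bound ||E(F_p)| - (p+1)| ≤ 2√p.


Affine points = {(1, 0), (2, 1), (2, 12), (3, 1), (3, 12), (5, 3), (5, 10), (6, 4), (6, 9), (8, 1), (8, 12), (9, 2), (9, 11), (10, 3), (10, 10), (11, 3), (11, 10), (12, 6), (12, 7)}; affine count = 19; |E(F_13)| = 20.

Discriminant check: Δ ∝ 4a³ + 27b² = 4·7³ + 27·5² = 4·343 + 27·25 ≡ 6 (mod 13). Nonzero ⇒ E is nonsingular.
For each x ∈ F_13, compute rhs = x³ + 7·x + 5 mod 13, then count y ∈ F_13 with y² ≡ rhs.
  x = 0: rhs = 5, matching y values: none (0 points).
  x = 1: rhs = 0, matching y values: 0 (1 points).
  x = 2: rhs = 1, matching y values: 1, 12 (2 points).
  x = 3: rhs = 1, matching y values: 1, 12 (2 points).
  x = 4: rhs = 6, matching y values: none (0 points).
  x = 5: rhs = 9, matching y values: 3, 10 (2 points).
  x = 6: rhs = 3, matching y values: 4, 9 (2 points).
  x = 7: rhs = 7, matching y values: none (0 points).
  x = 8: rhs = 1, matching y values: 1, 12 (2 points).
  x = 9: rhs = 4, matching y values: 2, 11 (2 points).
  x = 10: rhs = 9, matching y values: 3, 10 (2 points).
  x = 11: rhs = 9, matching y values: 3, 10 (2 points).
  x = 12: rhs = 10, matching y values: 6, 7 (2 points).
Total affine count: 19.
Full point count |E(F_13)| = 19 + 1 = 20.
Hasse bound: |20 − (13+1)| = |6| = 6 ≤ 2√13 ≈ 7.2111 ✓.


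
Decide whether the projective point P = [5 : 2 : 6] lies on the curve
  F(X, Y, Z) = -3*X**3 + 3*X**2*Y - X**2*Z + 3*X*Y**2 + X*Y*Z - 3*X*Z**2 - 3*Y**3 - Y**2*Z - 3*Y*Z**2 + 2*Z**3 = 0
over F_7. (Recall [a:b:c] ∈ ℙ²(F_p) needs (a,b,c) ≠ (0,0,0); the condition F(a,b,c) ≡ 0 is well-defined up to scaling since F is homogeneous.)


F(5,2,6) ≡ 3 (mod 7); P is NOT on the curve.

Evaluate F(5, 2, 6) term-by-term (mod 7).
  -3*X**3 ↦ -3·125·1·1 = -375
  3*X**2*Y ↦ 3·25·2·1 = 150
  -X**2*Z ↦ -1·25·1·6 = -150
  3*X*Y**2 ↦ 3·5·4·1 = 60
  X*Y*Z ↦ 1·5·2·6 = 60
  -3*X*Z**2 ↦ -3·5·1·36 = -540
  -3*Y**3 ↦ -3·1·8·1 = -24
  -Y**2*Z ↦ -1·1·4·6 = -24
  -3*Y*Z**2 ↦ -3·1·2·36 = -216
  2*Z**3 ↦ 2·1·1·216 = 432
Sum: F(5, 2, 6) = (-375) + (150) + (-150) + (60) + (60) + (-540) + (-24) + (-24) + (-216) + (432) = -627.
Reducing mod 7: -627 ≡ 3 (mod 7).
Since F(a, b, c) ≡ 3 ≠ 0 (mod 7), P does NOT lie on the curve.


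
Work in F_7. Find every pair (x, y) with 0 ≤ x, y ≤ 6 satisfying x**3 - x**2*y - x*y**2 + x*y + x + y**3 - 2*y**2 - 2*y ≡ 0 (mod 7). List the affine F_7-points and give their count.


Affine F_7-points: {(0, 0), (1, 5), (1, 6), (4, 1), (5, 3), (6, 6)}; count = 6.

For each of the 49 pairs (x, y) ∈ F_7², evaluate f(x, y) mod 7. Record the zeros.
  x = 0: [0↦0, 1↦4, 2↦3, 3↦3, 4↦3, 5↦2, 6↦6]  zeros at y ∈ {0}
  x = 1: [0↦2, 1↦5, 2↦1, 3↦3, 4↦3, 5↦0, 6↦0]  zeros at y ∈ {5, 6}
  x = 2: [0↦3, 1↦3, 2↦1, 3↦3, 4↦1, 5↦1, 6↦2]  zeros at y ∈ ∅
  x = 3: [0↦2, 1↦4, 2↦2, 3↦2, 4↦3, 5↦4, 6↦4]  zeros at y ∈ ∅
  x = 4: [0↦5, 1↦0, 2↦3, 3↦6, 4↦1, 5↦1, 6↦5]  zeros at y ∈ {1}
  x = 5: [0↦4, 1↦4, 2↦3, 3↦0, 4↦1, 5↦5, 6↦4]  zeros at y ∈ {3}
  x = 6: [0↦5, 1↦1, 2↦1, 3↦4, 4↦2, 5↦1, 6↦0]  zeros at y ∈ {6}
Collecting zeros: affine points = {(0, 0), (1, 5), (1, 6), (4, 1), (5, 3), (6, 6)}.
Total count |C(F_7)_aff| = 6.


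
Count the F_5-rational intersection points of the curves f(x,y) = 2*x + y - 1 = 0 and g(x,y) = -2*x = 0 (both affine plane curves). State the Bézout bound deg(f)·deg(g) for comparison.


Common zeros: {(0, 1)}; count = 1; Bézout bound = 1.

deg(f) = 1, deg(g) = 1, so Bézout bound = 1.
Scan x ∈ F_5. For each x, list the y ∈ F_5 with f(x, y) ≡ 0 and those with g(x, y) ≡ 0 (mod 5); the common zeros in that column are the intersection.
  x = 0: f ≡ 0 at y ∈ {1}; g ≡ 0 at y ∈ {0, 1, 2, 3, 4}; common: {1}.
  x = 1: f ≡ 0 at y ∈ {4}; g ≡ 0 at y ∈ ∅; common: ∅.
  x = 2: f ≡ 0 at y ∈ {2}; g ≡ 0 at y ∈ ∅; common: ∅.
  x = 3: f ≡ 0 at y ∈ {0}; g ≡ 0 at y ∈ ∅; common: ∅.
  x = 4: f ≡ 0 at y ∈ {3}; g ≡ 0 at y ∈ ∅; common: ∅.
Collecting: common zeros = {(0, 1)}, so the count is 1.
Comparison with the Bézout bound: 1 ≤ 1 = deg(f)·deg(g), as expected for curves with no common component (the bound is attained).


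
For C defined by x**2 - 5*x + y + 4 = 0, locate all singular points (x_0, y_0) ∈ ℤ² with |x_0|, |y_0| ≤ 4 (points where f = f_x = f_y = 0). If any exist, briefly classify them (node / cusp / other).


No singular points in the scanned grid; C is smooth there.

Compute partial derivatives:
  f_x = 2*x - 5.
  f_y = 1.
f_y = 1 is a nonzero constant, so f_y never vanishes: no point (x, y) can satisfy f = f_x = f_y = 0. In particular no (x, y) ∈ {−4, ..., 4}² is singular; the curve is smooth.


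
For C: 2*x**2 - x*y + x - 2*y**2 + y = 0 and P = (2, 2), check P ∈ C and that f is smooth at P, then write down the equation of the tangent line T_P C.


Tangent line at P: 7*x - 9*y + 4 = 0.

Step 1: f(2, 2) = 0, so P lies on C.
Step 2: partial derivatives
  f_x(x, y) = 4*x - y + 1, f_y(x, y) = -x - 4*y + 1.
  f_x(P) = 7, f_y(P) = -9 (gradient nonzero, so P is smooth).
Step 3: tangent line at P: 7·(x − 2) + -9·(y − 2) = 0.
Expanding: 7*x - 9*y + 4 = 0.


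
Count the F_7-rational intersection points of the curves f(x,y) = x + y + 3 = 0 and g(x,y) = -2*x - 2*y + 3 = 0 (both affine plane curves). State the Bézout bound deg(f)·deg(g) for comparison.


Common zeros: ∅; count = 0; Bézout bound = 1.

deg(f) = 1, deg(g) = 1, so Bézout bound = 1.
Scan x ∈ F_7. For each x, list the y ∈ F_7 with f(x, y) ≡ 0 and those with g(x, y) ≡ 0 (mod 7); the common zeros in that column are the intersection.
  x = 0: f ≡ 0 at y ∈ {4}; g ≡ 0 at y ∈ {5}; common: ∅.
  x = 1: f ≡ 0 at y ∈ {3}; g ≡ 0 at y ∈ {4}; common: ∅.
  x = 2: f ≡ 0 at y ∈ {2}; g ≡ 0 at y ∈ {3}; common: ∅.
  x = 3: f ≡ 0 at y ∈ {1}; g ≡ 0 at y ∈ {2}; common: ∅.
  x = 4: f ≡ 0 at y ∈ {0}; g ≡ 0 at y ∈ {1}; common: ∅.
  x = 5: f ≡ 0 at y ∈ {6}; g ≡ 0 at y ∈ {0}; common: ∅.
  x = 6: f ≡ 0 at y ∈ {5}; g ≡ 0 at y ∈ {6}; common: ∅.
Collecting: common zeros = ∅, so the count is 0.
Comparison with the Bézout bound: 0 ≤ 1 = deg(f)·deg(g), as expected for curves with no common component (the affine F_7-count falls short of the bound because intersections may lie at infinity, over extension fields, or carry multiplicity).


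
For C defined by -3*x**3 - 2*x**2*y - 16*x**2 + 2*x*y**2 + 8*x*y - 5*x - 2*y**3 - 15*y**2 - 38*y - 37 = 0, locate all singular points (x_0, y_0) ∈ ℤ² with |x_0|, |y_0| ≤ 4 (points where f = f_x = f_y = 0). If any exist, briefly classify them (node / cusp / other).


Singular points: {(-1, -3)}; classification: node.

Compute partial derivatives:
  f_x = -9*x**2 - 4*x*y - 32*x + 2*y**2 + 8*y - 5.
  f_y = -2*x**2 + 4*x*y + 8*x - 6*y**2 - 30*y - 38.
Scan x_0 ∈ {−4, ..., 4}. For each x_0, f_y(x_0, y) is a polynomial in y; find its integer roots y ∈ {−4, ..., 4}, then test f_x and f at those candidates.
  x = -4: f_y(-4, y) = -6*y**2 - 46*y - 102; no integer root y with |y| ≤ 4.
  x = -3: f_y(-3, y) = -6*y**2 - 42*y - 80; no integer root y with |y| ≤ 4.
  x = -2: f_y(-2, y) = -6*y**2 - 38*y - 62; no integer root y with |y| ≤ 4.
  x = -1: f_y(-1, y) = -6*y**2 - 34*y - 48; vanishes at y ∈ {-3}. (-1, -3): f_x = 0, f = 0 — SINGULAR.
  x = 0: f_y(0, y) = -6*y**2 - 30*y - 38; no integer root y with |y| ≤ 4.
  x = 1: f_y(1, y) = -6*y**2 - 26*y - 32; no integer root y with |y| ≤ 4.
  x = 2: f_y(2, y) = -6*y**2 - 22*y - 30; no integer root y with |y| ≤ 4.
  x = 3: f_y(3, y) = -6*y**2 - 18*y - 32; no integer root y with |y| ≤ 4.
  x = 4: f_y(4, y) = -6*y**2 - 14*y - 38; no integer root y with |y| ≤ 4.
Only singular point on the grid: (-1, -3).
Classify: substitute x = -1 + u, y = -3 + v and expand: f = -3*u**3 - 2*u**2*v - u**2 + 2*u*v**2 - 2*v**3 + v**2.
No constant or linear terms (consistent with a singular point). Quadratic part: -u**2 + v**2. Cubic part: -3*u**3 - 2*u**2*v + 2*u*v**2 - 2*v**3.
The quadratic part v**2 - u**2 = (v − u)(v + u) splits into two distinct linear factors, so there are two distinct tangent lines y − -3 = ±(x − -1) — this is a node (ordinary double point).
Classification: node.


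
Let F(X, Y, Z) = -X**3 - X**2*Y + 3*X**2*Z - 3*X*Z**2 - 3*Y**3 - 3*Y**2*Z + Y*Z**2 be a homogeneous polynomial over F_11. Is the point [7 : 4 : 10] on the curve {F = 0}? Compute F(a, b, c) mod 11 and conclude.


F(7,4,10) ≡ 0 (mod 11); P is on the curve.

Evaluate F(7, 4, 10) term-by-term (mod 11).
  -X**3 ↦ -1·343·1·1 = -343
  -X**2*Y ↦ -1·49·4·1 = -196
  3*X**2*Z ↦ 3·49·1·10 = 1470
  -3*X*Z**2 ↦ -3·7·1·100 = -2100
  -3*Y**3 ↦ -3·1·64·1 = -192
  -3*Y**2*Z ↦ -3·1·16·10 = -480
  Y*Z**2 ↦ 1·1·4·100 = 400
Sum: F(7, 4, 10) = (-343) + (-196) + (1470) + (-2100) + (-192) + (-480) + (400) = -1441.
Reducing mod 11: -1441 ≡ 0 (mod 11).
Since F(a, b, c) ≡ 0 (mod 11), P lies on the curve.


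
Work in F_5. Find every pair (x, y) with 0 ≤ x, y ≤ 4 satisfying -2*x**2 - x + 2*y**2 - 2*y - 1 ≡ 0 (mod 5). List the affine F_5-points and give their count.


Affine F_5-points: {(1, 2), (1, 4), (3, 3), (4, 3)}; count = 4.

For each of the 25 pairs (x, y) ∈ F_5², evaluate f(x, y) mod 5. Record the zeros.
  x = 0: [0↦4, 1↦4, 2↦3, 3↦1, 4↦3]  zeros at y ∈ ∅
  x = 1: [0↦1, 1↦1, 2↦0, 3↦3, 4↦0]  zeros at y ∈ {2, 4}
  x = 2: [0↦4, 1↦4, 2↦3, 3↦1, 4↦3]  zeros at y ∈ ∅
  x = 3: [0↦3, 1↦3, 2↦2, 3↦0, 4↦2]  zeros at y ∈ {3}
  x = 4: [0↦3, 1↦3, 2↦2, 3↦0, 4↦2]  zeros at y ∈ {3}
Collecting zeros: affine points = {(1, 2), (1, 4), (3, 3), (4, 3)}.
Total count |C(F_5)_aff| = 4.


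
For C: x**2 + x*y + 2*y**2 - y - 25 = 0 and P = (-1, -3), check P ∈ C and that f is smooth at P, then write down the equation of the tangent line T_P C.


Tangent line at P: -5*x - 14*y - 47 = 0.

Step 1: f(-1, -3) = 0, so P lies on C.
Step 2: partial derivatives
  f_x(x, y) = 2*x + y, f_y(x, y) = x + 4*y - 1.
  f_x(P) = -5, f_y(P) = -14 (gradient nonzero, so P is smooth).
Step 3: tangent line at P: -5·(x − -1) + -14·(y − -3) = 0.
Expanding: -5*x - 14*y - 47 = 0.


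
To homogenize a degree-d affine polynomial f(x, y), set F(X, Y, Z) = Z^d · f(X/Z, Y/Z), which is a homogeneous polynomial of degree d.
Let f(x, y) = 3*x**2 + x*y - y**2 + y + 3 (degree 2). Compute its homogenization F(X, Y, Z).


F(X, Y, Z) = 3*X**2 + X*Y - Y**2 + Y*Z + 3*Z**2

deg(f) = 2.
Substitute x = X/Z, y = Y/Z into f, then multiply by Z^2.
  monomial 3·x^2·y^0 ↦ 3·X^2·Y^0·Z^0.
  monomial 1·x^1·y^1 ↦ 1·X^1·Y^1·Z^0.
  monomial -1·x^0·y^2 ↦ -1·X^0·Y^2·Z^0.
  monomial 1·x^0·y^1 ↦ 1·X^0·Y^1·Z^1.
  monomial 3·x^0·y^0 ↦ 3·X^0·Y^0·Z^2.
Collecting: F(X, Y, Z) = 3*X**2 + X*Y - Y**2 + Y*Z + 3*Z**2.


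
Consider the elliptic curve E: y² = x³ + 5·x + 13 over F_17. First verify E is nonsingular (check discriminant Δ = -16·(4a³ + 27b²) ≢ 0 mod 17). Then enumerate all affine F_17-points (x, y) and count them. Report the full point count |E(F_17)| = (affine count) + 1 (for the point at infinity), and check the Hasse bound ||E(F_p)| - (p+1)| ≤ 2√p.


Affine points = {(0, 8), (0, 9), (1, 6), (1, 11), (3, 2), (3, 15), (6, 2), (6, 15), (7, 0), (8, 2), (8, 15), (10, 3), (10, 14), (12, 4), (12, 13)}; affine count = 15; |E(F_17)| = 16.

Discriminant check: Δ ∝ 4a³ + 27b² = 4·5³ + 27·13² = 4·125 + 27·169 ≡ 14 (mod 17). Nonzero ⇒ E is nonsingular.
For each x ∈ F_17, compute rhs = x³ + 5·x + 13 mod 17, then count y ∈ F_17 with y² ≡ rhs.
  x = 0: rhs = 13, matching y values: 8, 9 (2 points).
  x = 1: rhs = 2, matching y values: 6, 11 (2 points).
  x = 2: rhs = 14, matching y values: none (0 points).
  x = 3: rhs = 4, matching y values: 2, 15 (2 points).
  x = 4: rhs = 12, matching y values: none (0 points).
  x = 5: rhs = 10, matching y values: none (0 points).
  x = 6: rhs = 4, matching y values: 2, 15 (2 points).
  x = 7: rhs = 0, matching y values: 0 (1 points).
  x = 8: rhs = 4, matching y values: 2, 15 (2 points).
  x = 9: rhs = 5, matching y values: none (0 points).
  x = 10: rhs = 9, matching y values: 3, 14 (2 points).
  x = 11: rhs = 5, matching y values: none (0 points).
  x = 12: rhs = 16, matching y values: 4, 13 (2 points).
  x = 13: rhs = 14, matching y values: none (0 points).
  x = 14: rhs = 5, matching y values: none (0 points).
  x = 15: rhs = 12, matching y values: none (0 points).
  x = 16: rhs = 7, matching y values: none (0 points).
Total affine count: 15.
Full point count |E(F_17)| = 15 + 1 = 16.
Hasse bound: |16 − (17+1)| = |-2| = 2 ≤ 2√17 ≈ 8.2462 ✓.


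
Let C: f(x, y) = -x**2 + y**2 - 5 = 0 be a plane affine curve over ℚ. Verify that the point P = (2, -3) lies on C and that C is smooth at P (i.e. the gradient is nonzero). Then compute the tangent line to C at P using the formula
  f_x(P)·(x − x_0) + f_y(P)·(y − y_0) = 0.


Tangent line at P: -4*x - 6*y - 10 = 0.

Step 1: f(2, -3) = 0, so P lies on C.
Step 2: partial derivatives
  f_x(x, y) = -2*x, f_y(x, y) = 2*y.
  f_x(P) = -4, f_y(P) = -6 (gradient nonzero, so P is smooth).
Step 3: tangent line at P: -4·(x − 2) + -6·(y − -3) = 0.
Expanding: -4*x - 6*y - 10 = 0.


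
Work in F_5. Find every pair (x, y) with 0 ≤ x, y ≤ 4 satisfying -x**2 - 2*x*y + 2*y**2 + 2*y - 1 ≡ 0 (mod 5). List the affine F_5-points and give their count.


Affine F_5-points: {(1, 1), (1, 4), (2, 0), (2, 1), (3, 0), (3, 2)}; count = 6.

For each of the 25 pairs (x, y) ∈ F_5², evaluate f(x, y) mod 5. Record the zeros.
  x = 0: [0↦4, 1↦3, 2↦1, 3↦3, 4↦4]  zeros at y ∈ ∅
  x = 1: [0↦3, 1↦0, 2↦1, 3↦1, 4↦0]  zeros at y ∈ {1, 4}
  x = 2: [0↦0, 1↦0, 2↦4, 3↦2, 4↦4]  zeros at y ∈ {0, 1}
  x = 3: [0↦0, 1↦3, 2↦0, 3↦1, 4↦1]  zeros at y ∈ {0, 2}
  x = 4: [0↦3, 1↦4, 2↦4, 3↦3, 4↦1]  zeros at y ∈ ∅
Collecting zeros: affine points = {(1, 1), (1, 4), (2, 0), (2, 1), (3, 0), (3, 2)}.
Total count |C(F_5)_aff| = 6.


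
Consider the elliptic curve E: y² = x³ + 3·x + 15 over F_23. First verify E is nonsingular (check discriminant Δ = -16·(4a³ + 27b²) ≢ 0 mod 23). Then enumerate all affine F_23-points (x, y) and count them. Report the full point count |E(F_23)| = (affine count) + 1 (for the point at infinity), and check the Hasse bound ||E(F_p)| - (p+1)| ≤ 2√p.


Affine points = {(2, 11), (2, 12), (9, 9), (9, 14), (12, 10), (12, 13), (14, 8), (14, 15), (15, 10), (15, 13), (18, 6), (18, 17), (19, 10), (19, 13), (20, 5), (20, 18), (21, 1), (21, 22)}; affine count = 18; |E(F_23)| = 19.

Discriminant check: Δ ∝ 4a³ + 27b² = 4·3³ + 27·15² = 4·27 + 27·225 ≡ 19 (mod 23). Nonzero ⇒ E is nonsingular.
For each x ∈ F_23, compute rhs = x³ + 3·x + 15 mod 23, then count y ∈ F_23 with y² ≡ rhs.
  x = 0: rhs = 15, matching y values: none (0 points).
  x = 1: rhs = 19, matching y values: none (0 points).
  x = 2: rhs = 6, matching y values: 11, 12 (2 points).
  x = 3: rhs = 5, matching y values: none (0 points).
  x = 4: rhs = 22, matching y values: none (0 points).
  x = 5: rhs = 17, matching y values: none (0 points).
  x = 6: rhs = 19, matching y values: none (0 points).
  x = 7: rhs = 11, matching y values: none (0 points).
  x = 8: rhs = 22, matching y values: none (0 points).
  x = 9: rhs = 12, matching y values: 9, 14 (2 points).
  x = 10: rhs = 10, matching y values: none (0 points).
  x = 11: rhs = 22, matching y values: none (0 points).
  x = 12: rhs = 8, matching y values: 10, 13 (2 points).
  x = 13: rhs = 20, matching y values: none (0 points).
  x = 14: rhs = 18, matching y values: 8, 15 (2 points).
  x = 15: rhs = 8, matching y values: 10, 13 (2 points).
  x = 16: rhs = 19, matching y values: none (0 points).
  x = 17: rhs = 11, matching y values: none (0 points).
  x = 18: rhs = 13, matching y values: 6, 17 (2 points).
  x = 19: rhs = 8, matching y values: 10, 13 (2 points).
  x = 20: rhs = 2, matching y values: 5, 18 (2 points).
  x = 21: rhs = 1, matching y values: 1, 22 (2 points).
  x = 22: rhs = 11, matching y values: none (0 points).
Total affine count: 18.
Full point count |E(F_23)| = 18 + 1 = 19.
Hasse bound: |19 − (23+1)| = |-5| = 5 ≤ 2√23 ≈ 9.5917 ✓.


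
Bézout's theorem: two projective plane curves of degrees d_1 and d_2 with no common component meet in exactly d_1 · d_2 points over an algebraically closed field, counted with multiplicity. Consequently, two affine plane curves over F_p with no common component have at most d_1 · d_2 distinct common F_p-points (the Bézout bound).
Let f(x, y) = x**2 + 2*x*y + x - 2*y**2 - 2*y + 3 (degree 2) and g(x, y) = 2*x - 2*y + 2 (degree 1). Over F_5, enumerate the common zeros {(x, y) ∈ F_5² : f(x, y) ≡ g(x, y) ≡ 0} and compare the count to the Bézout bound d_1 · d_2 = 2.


Common zeros: ∅; count = 0; Bézout bound = 2.

deg(f) = 2, deg(g) = 1, so Bézout bound = 2.
Scan x ∈ F_5. For each x, list the y ∈ F_5 with f(x, y) ≡ 0 and those with g(x, y) ≡ 0 (mod 5); the common zeros in that column are the intersection.
  x = 0: f ≡ 0 at y ∈ ∅; g ≡ 0 at y ∈ {1}; common: ∅.
  x = 1: f ≡ 0 at y ∈ {0}; g ≡ 0 at y ∈ {2}; common: ∅.
  x = 2: f ≡ 0 at y ∈ {2, 4}; g ≡ 0 at y ∈ {3}; common: ∅.
  x = 3: f ≡ 0 at y ∈ {0, 2}; g ≡ 0 at y ∈ {4}; common: ∅.
  x = 4: f ≡ 0 at y ∈ {4}; g ≡ 0 at y ∈ {0}; common: ∅.
Collecting: common zeros = ∅, so the count is 0.
Comparison with the Bézout bound: 0 ≤ 2 = deg(f)·deg(g), as expected for curves with no common component (the affine F_5-count falls short of the bound because intersections may lie at infinity, over extension fields, or carry multiplicity).


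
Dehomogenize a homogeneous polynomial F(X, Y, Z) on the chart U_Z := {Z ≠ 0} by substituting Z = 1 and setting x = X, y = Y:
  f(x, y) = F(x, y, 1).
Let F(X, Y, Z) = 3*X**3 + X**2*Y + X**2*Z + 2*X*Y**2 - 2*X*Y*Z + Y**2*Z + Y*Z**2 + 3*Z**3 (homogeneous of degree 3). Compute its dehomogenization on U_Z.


f(x, y) = 3*x**3 + x**2*y + x**2 + 2*x*y**2 - 2*x*y + y**2 + y + 3

On U_Z we set Z = 1. Each monomial c·X^i·Y^j·Z^k in F becomes c·x^i·y^j·1^k = c·x^i·y^j.
Substituting Z = 1: F(X, Y, 1) = 3*x**3 + x**2*y + x**2 + 2*x*y**2 - 2*x*y + y**2 + y + 3.
Note: deg(f) ≤ deg(F) = 3; strict inequality happens when F is divisible by Z (lost terms).


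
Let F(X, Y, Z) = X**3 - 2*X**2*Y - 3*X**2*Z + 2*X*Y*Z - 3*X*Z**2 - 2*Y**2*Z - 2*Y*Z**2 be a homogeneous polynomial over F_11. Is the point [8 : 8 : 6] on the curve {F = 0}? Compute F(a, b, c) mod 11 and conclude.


F(8,8,6) ≡ 9 (mod 11); P is NOT on the curve.

Evaluate F(8, 8, 6) term-by-term (mod 11).
  X**3 ↦ 1·512·1·1 = 512
  -2*X**2*Y ↦ -2·64·8·1 = -1024
  -3*X**2*Z ↦ -3·64·1·6 = -1152
  2*X*Y*Z ↦ 2·8·8·6 = 768
  -3*X*Z**2 ↦ -3·8·1·36 = -864
  -2*Y**2*Z ↦ -2·1·64·6 = -768
  -2*Y*Z**2 ↦ -2·1·8·36 = -576
Sum: F(8, 8, 6) = (512) + (-1024) + (-1152) + (768) + (-864) + (-768) + (-576) = -3104.
Reducing mod 11: -3104 ≡ 9 (mod 11).
Since F(a, b, c) ≡ 9 ≠ 0 (mod 11), P does NOT lie on the curve.


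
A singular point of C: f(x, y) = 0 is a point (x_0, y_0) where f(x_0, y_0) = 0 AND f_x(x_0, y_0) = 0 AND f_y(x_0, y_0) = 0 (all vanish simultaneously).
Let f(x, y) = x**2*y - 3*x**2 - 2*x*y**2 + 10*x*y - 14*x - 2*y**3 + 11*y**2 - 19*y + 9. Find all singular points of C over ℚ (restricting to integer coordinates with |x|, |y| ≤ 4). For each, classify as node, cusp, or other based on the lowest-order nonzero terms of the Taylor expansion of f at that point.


Singular points: {(-1, 2)}; classification: node.

Compute partial derivatives:
  f_x = 2*x*y - 6*x - 2*y**2 + 10*y - 14.
  f_y = x**2 - 4*x*y + 10*x - 6*y**2 + 22*y - 19.
Scan x_0 ∈ {−4, ..., 4}. For each x_0, f_y(x_0, y) is a polynomial in y; find its integer roots y ∈ {−4, ..., 4}, then test f_x and f at those candidates.
  x = -4: f_y(-4, y) = -6*y**2 + 38*y - 43; no integer root y with |y| ≤ 4.
  x = -3: f_y(-3, y) = -6*y**2 + 34*y - 40; vanishes at y ∈ {4}. (-3, 4): f_x = -12 ≠ 0.
  x = -2: f_y(-2, y) = -6*y**2 + 30*y - 35; no integer root y with |y| ≤ 4.
  x = -1: f_y(-1, y) = -6*y**2 + 26*y - 28; vanishes at y ∈ {2}. (-1, 2): f_x = 0, f = 0 — SINGULAR.
  x = 0: f_y(0, y) = -6*y**2 + 22*y - 19; no integer root y with |y| ≤ 4.
  x = 1: f_y(1, y) = -6*y**2 + 18*y - 8; no integer root y with |y| ≤ 4.
  x = 2: f_y(2, y) = -6*y**2 + 14*y + 5; no integer root y with |y| ≤ 4.
  x = 3: f_y(3, y) = -6*y**2 + 10*y + 20; no integer root y with |y| ≤ 4.
  x = 4: f_y(4, y) = -6*y**2 + 6*y + 37; no integer root y with |y| ≤ 4.
Only singular point on the grid: (-1, 2).
Classify: substitute x = -1 + u, y = 2 + v and expand: f = u**2*v - u**2 - 2*u*v**2 - 2*v**3 + v**2.
No constant or linear terms (consistent with a singular point). Quadratic part: -u**2 + v**2. Cubic part: u**2*v - 2*u*v**2 - 2*v**3.
The quadratic part v**2 - u**2 = (v − u)(v + u) splits into two distinct linear factors, so there are two distinct tangent lines y − 2 = ±(x − -1) — this is a node (ordinary double point).
Classification: node.


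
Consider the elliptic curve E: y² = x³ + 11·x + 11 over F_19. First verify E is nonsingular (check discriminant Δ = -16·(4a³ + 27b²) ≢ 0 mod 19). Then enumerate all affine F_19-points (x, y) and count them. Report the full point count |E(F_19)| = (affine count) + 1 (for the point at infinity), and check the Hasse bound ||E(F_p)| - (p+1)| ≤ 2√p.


Affine points = {(0, 7), (0, 12), (1, 2), (1, 17), (4, 9), (4, 10), (5, 1), (5, 18), (10, 0), (11, 0), (12, 3), (12, 16), (15, 6), (15, 13), (17, 0)}; affine count = 15; |E(F_19)| = 16.

Discriminant check: Δ ∝ 4a³ + 27b² = 4·11³ + 27·11² = 4·1331 + 27·121 ≡ 3 (mod 19). Nonzero ⇒ E is nonsingular.
For each x ∈ F_19, compute rhs = x³ + 11·x + 11 mod 19, then count y ∈ F_19 with y² ≡ rhs.
  x = 0: rhs = 11, matching y values: 7, 12 (2 points).
  x = 1: rhs = 4, matching y values: 2, 17 (2 points).
  x = 2: rhs = 3, matching y values: none (0 points).
  x = 3: rhs = 14, matching y values: none (0 points).
  x = 4: rhs = 5, matching y values: 9, 10 (2 points).
  x = 5: rhs = 1, matching y values: 1, 18 (2 points).
  x = 6: rhs = 8, matching y values: none (0 points).
  x = 7: rhs = 13, matching y values: none (0 points).
  x = 8: rhs = 3, matching y values: none (0 points).
  x = 9: rhs = 3, matching y values: none (0 points).
  x = 10: rhs = 0, matching y values: 0 (1 points).
  x = 11: rhs = 0, matching y values: 0 (1 points).
  x = 12: rhs = 9, matching y values: 3, 16 (2 points).
  x = 13: rhs = 14, matching y values: none (0 points).
  x = 14: rhs = 2, matching y values: none (0 points).
  x = 15: rhs = 17, matching y values: 6, 13 (2 points).
  x = 16: rhs = 8, matching y values: none (0 points).
  x = 17: rhs = 0, matching y values: 0 (1 points).
  x = 18: rhs = 18, matching y values: none (0 points).
Total affine count: 15.
Full point count |E(F_19)| = 15 + 1 = 16.
Hasse bound: |16 − (19+1)| = |-4| = 4 ≤ 2√19 ≈ 8.7178 ✓.


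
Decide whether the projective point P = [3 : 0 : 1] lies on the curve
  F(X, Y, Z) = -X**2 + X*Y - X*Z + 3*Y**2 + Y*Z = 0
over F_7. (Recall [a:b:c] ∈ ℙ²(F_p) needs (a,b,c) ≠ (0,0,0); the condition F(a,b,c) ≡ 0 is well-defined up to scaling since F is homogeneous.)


F(3,0,1) ≡ 2 (mod 7); P is NOT on the curve.

Evaluate F(3, 0, 1) term-by-term (mod 7).
  -X**2 ↦ -1·9·1·1 = -9
  X*Y ↦ 1·3·0·1 = 0
  -X*Z ↦ -1·3·1·1 = -3
  3*Y**2 ↦ 3·1·0·1 = 0
  Y*Z ↦ 1·1·0·1 = 0
Sum: F(3, 0, 1) = (-9) + (0) + (-3) + (0) + (0) = -12.
Reducing mod 7: -12 ≡ 2 (mod 7).
Since F(a, b, c) ≡ 2 ≠ 0 (mod 7), P does NOT lie on the curve.


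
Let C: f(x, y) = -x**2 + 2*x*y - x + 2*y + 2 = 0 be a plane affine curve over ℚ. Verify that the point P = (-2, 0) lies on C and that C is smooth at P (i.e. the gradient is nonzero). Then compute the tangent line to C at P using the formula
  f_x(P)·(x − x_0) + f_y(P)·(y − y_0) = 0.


Tangent line at P: 3*x - 2*y + 6 = 0.

Step 1: f(-2, 0) = 0, so P lies on C.
Step 2: partial derivatives
  f_x(x, y) = -2*x + 2*y - 1, f_y(x, y) = 2*x + 2.
  f_x(P) = 3, f_y(P) = -2 (gradient nonzero, so P is smooth).
Step 3: tangent line at P: 3·(x − -2) + -2·(y − 0) = 0.
Expanding: 3*x - 2*y + 6 = 0.


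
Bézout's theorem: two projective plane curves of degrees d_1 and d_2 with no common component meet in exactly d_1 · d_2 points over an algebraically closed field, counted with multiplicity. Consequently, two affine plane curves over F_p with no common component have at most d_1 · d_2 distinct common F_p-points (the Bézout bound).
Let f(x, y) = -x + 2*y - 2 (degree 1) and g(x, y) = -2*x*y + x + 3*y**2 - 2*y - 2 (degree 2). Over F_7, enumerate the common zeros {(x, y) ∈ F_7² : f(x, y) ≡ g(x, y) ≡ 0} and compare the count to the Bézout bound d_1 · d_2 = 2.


Common zeros: {(2, 2)}; count = 1; Bézout bound = 2.

deg(f) = 1, deg(g) = 2, so Bézout bound = 2.
Scan x ∈ F_7. For each x, list the y ∈ F_7 with f(x, y) ≡ 0 and those with g(x, y) ≡ 0 (mod 7); the common zeros in that column are the intersection.
  x = 0: f ≡ 0 at y ∈ {1}; g ≡ 0 at y ∈ {5}; common: ∅.
  x = 1: f ≡ 0 at y ∈ {5}; g ≡ 0 at y ∈ {3}; common: ∅.
  x = 2: f ≡ 0 at y ∈ {2}; g ≡ 0 at y ∈ {0, 2}; common: {2}.
  x = 3: f ≡ 0 at y ∈ {6}; g ≡ 0 at y ∈ ∅; common: ∅.
  x = 4: f ≡ 0 at y ∈ {3}; g ≡ 0 at y ∈ ∅; common: ∅.
  x = 5: f ≡ 0 at y ∈ {0}; g ≡ 0 at y ∈ ∅; common: ∅.
  x = 6: f ≡ 0 at y ∈ {4}; g ≡ 0 at y ∈ {1, 6}; common: ∅.
Collecting: common zeros = {(2, 2)}, so the count is 1.
Comparison with the Bézout bound: 1 ≤ 2 = deg(f)·deg(g), as expected for curves with no common component (the affine F_7-count falls short of the bound because intersections may lie at infinity, over extension fields, or carry multiplicity).


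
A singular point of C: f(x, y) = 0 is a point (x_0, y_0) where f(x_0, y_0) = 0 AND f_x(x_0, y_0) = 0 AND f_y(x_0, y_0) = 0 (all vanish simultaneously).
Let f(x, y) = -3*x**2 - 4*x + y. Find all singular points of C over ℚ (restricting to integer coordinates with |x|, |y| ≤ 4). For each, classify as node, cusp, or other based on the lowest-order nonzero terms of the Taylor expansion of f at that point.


No singular points in the scanned grid; C is smooth there.

Compute partial derivatives:
  f_x = -6*x - 4.
  f_y = 1.
f_y = 1 is a nonzero constant, so f_y never vanishes: no point (x, y) can satisfy f = f_x = f_y = 0. In particular no (x, y) ∈ {−4, ..., 4}² is singular; the curve is smooth.


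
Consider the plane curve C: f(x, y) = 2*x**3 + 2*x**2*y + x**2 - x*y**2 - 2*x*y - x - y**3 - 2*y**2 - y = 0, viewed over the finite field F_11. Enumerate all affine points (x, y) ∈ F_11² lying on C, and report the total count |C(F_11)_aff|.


Affine F_11-points: {(0, 0), (0, 10), (1, 3), (1, 7), (1, 9), (2, 2), (2, 8), (3, 7), (4, 2), (4, 6), (4, 8), (5, 3), (5, 5), (5, 7), (6, 0), (6, 4), (6, 10), (7, 3), (8, 2), (9, 1), (10, 0)}; count = 21.

For each of the 121 pairs (x, y) ∈ F_11², evaluate f(x, y) mod 11. Record the zeros.
  x = 0: [0↦0, 1↦7, 2↦4, 3↦7, 4↦10, 5↦7, 6↦3, 7↦3, 8↦1, 9↦2, 10↦0]  zeros at y ∈ {0, 10}
  x = 1: [0↦2, 1↦8, 2↦2, 3↦0, 4↦7, 5↦6, 6↦2, 7↦0, 8↦5, 9↦0, 10↦1]  zeros at y ∈ {3, 7, 9}
  x = 2: [0↦7, 1↦5, 2↦0, 3↦8, 4↦1, 5↦6, 6↦6, 7↦6, 8↦0, 9↦4, 10↦1]  zeros at y ∈ {2, 8}
  x = 3: [0↦5, 1↦10, 2↦10, 3↦10, 4↦4, 5↦8, 6↦5, 7↦0, 8↦9, 9↦4, 10↦1]  zeros at y ∈ {7}
  x = 4: [0↦8, 1↦2, 2↦0, 3↦7, 4↦6, 5↦2, 6↦0, 7↦5, 8↦0, 9↦1, 10↦2]  zeros at y ∈ {2, 6, 8}
  x = 5: [0↦6, 1↦4, 2↦4, 3↦0, 4↦8, 5↦0, 6↦3, 7↦0, 8↦7, 9↦7, 10↦5]  zeros at y ∈ {3, 5, 7}
  x = 6: [0↦0, 1↦6, 2↦1, 3↦1, 4↦0, 5↦3, 6↦4, 7↦8, 8↦9, 9↦1, 10↦0]  zeros at y ∈ {0, 4, 10}
  x = 7: [0↦2, 1↦9, 2↦3, 3↦0, 4↦5, 5↦1, 6↦4, 7↦8, 8↦7, 9↦6, 10↦10]  zeros at y ∈ {3}
  x = 8: [0↦2, 1↦3, 2↦0, 3↦9, 4↦2, 5↦6, 6↦4, 7↦1, 8↦2, 9↦1, 10↦3]  zeros at y ∈ {2}
  x = 9: [0↦1, 1↦0, 2↦4, 3↦7, 4↦3, 5↦8, 6↦5, 7↦10, 8↦6, 9↦9, 10↦2]  zeros at y ∈ {1}
  x = 10: [0↦0, 1↦1, 2↦5, 3↦6, 4↦9, 5↦8, 6↦8, 7↦3, 8↦9, 9↦9, 10↦8]  zeros at y ∈ {0}
Collecting zeros: affine points = {(0, 0), (0, 10), (1, 3), (1, 7), (1, 9), (2, 2), (2, 8), (3, 7), (4, 2), (4, 6), (4, 8), (5, 3), (5, 5), (5, 7), (6, 0), (6, 4), (6, 10), (7, 3), (8, 2), (9, 1), (10, 0)}.
Total count |C(F_11)_aff| = 21.


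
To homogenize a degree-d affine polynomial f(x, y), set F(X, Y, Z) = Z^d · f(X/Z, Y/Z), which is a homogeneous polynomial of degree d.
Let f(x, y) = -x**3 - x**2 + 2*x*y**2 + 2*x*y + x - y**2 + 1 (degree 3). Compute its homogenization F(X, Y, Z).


F(X, Y, Z) = -X**3 - X**2*Z + 2*X*Y**2 + 2*X*Y*Z + X*Z**2 - Y**2*Z + Z**3

deg(f) = 3.
Substitute x = X/Z, y = Y/Z into f, then multiply by Z^3.
  monomial -1·x^3·y^0 ↦ -1·X^3·Y^0·Z^0.
  monomial -1·x^2·y^0 ↦ -1·X^2·Y^0·Z^1.
  monomial 2·x^1·y^2 ↦ 2·X^1·Y^2·Z^0.
  monomial 2·x^1·y^1 ↦ 2·X^1·Y^1·Z^1.
  monomial 1·x^1·y^0 ↦ 1·X^1·Y^0·Z^2.
  monomial -1·x^0·y^2 ↦ -1·X^0·Y^2·Z^1.
  monomial 1·x^0·y^0 ↦ 1·X^0·Y^0·Z^3.
Collecting: F(X, Y, Z) = -X**3 - X**2*Z + 2*X*Y**2 + 2*X*Y*Z + X*Z**2 - Y**2*Z + Z**3.


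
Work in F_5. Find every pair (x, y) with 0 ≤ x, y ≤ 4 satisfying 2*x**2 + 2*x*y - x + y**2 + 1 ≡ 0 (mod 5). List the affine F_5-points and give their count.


Affine F_5-points: {(0, 2), (0, 3), (1, 1), (1, 2)}; count = 4.

For each of the 25 pairs (x, y) ∈ F_5², evaluate f(x, y) mod 5. Record the zeros.
  x = 0: [0↦1, 1↦2, 2↦0, 3↦0, 4↦2]  zeros at y ∈ {2, 3}
  x = 1: [0↦2, 1↦0, 2↦0, 3↦2, 4↦1]  zeros at y ∈ {1, 2}
  x = 2: [0↦2, 1↦2, 2↦4, 3↦3, 4↦4]  zeros at y ∈ ∅
  x = 3: [0↦1, 1↦3, 2↦2, 3↦3, 4↦1]  zeros at y ∈ ∅
  x = 4: [0↦4, 1↦3, 2↦4, 3↦2, 4↦2]  zeros at y ∈ ∅
Collecting zeros: affine points = {(0, 2), (0, 3), (1, 1), (1, 2)}.
Total count |C(F_5)_aff| = 4.


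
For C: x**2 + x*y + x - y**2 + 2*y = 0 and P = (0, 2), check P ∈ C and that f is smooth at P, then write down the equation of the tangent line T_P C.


Tangent line at P: 3*x - 2*y + 4 = 0.

Step 1: f(0, 2) = 0, so P lies on C.
Step 2: partial derivatives
  f_x(x, y) = 2*x + y + 1, f_y(x, y) = x - 2*y + 2.
  f_x(P) = 3, f_y(P) = -2 (gradient nonzero, so P is smooth).
Step 3: tangent line at P: 3·(x − 0) + -2·(y − 2) = 0.
Expanding: 3*x - 2*y + 4 = 0.
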